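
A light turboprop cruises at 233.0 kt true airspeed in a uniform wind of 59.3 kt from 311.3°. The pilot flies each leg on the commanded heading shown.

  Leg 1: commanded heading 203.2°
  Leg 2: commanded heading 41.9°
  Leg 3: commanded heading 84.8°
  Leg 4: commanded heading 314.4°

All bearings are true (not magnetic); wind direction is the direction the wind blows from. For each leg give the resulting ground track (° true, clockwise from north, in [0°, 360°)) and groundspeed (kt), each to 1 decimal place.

Leg 1: track=190.6°, groundspeed=257.7 kt
Leg 2: track=56.1°, groundspeed=241.0 kt
Leg 3: track=93.7°, groundspeed=277.2 kt
Leg 4: track=315.5°, groundspeed=173.8 kt

Leg 1: heading 203.2°; drift -12.6° → track 190.6°, groundspeed 257.7 kt
Leg 2: heading 41.9°; drift +14.2° → track 56.1°, groundspeed 241.0 kt
Leg 3: heading 84.8°; drift +8.9° → track 93.7°, groundspeed 277.2 kt
Leg 4: heading 314.4°; drift +1.1° → track 315.5°, groundspeed 173.8 kt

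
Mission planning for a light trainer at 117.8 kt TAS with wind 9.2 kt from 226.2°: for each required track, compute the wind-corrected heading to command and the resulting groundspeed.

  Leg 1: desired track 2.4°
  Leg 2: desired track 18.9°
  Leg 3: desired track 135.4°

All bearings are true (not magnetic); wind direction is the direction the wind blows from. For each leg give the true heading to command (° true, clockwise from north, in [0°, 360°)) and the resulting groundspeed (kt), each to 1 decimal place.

Leg 1: desired track 2.4°; wind correction -3.1° → command heading 359.3°, groundspeed 124.3 kt
Leg 2: desired track 18.9°; wind correction -2.1° → command heading 16.8°, groundspeed 125.9 kt
Leg 3: desired track 135.4°; wind correction +4.5° → command heading 139.9°, groundspeed 117.6 kt

Leg 1: heading=359.3°, groundspeed=124.3 kt
Leg 2: heading=16.8°, groundspeed=125.9 kt
Leg 3: heading=139.9°, groundspeed=117.6 kt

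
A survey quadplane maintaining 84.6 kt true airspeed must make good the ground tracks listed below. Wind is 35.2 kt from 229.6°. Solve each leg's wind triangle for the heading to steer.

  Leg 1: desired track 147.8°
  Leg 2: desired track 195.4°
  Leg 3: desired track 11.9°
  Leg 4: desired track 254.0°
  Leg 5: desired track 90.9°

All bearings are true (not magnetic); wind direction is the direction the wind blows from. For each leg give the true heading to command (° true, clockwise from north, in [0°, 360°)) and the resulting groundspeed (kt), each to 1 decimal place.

Leg 1: heading=172.1°, groundspeed=72.1 kt
Leg 2: heading=208.9°, groundspeed=53.1 kt
Leg 3: heading=357.2°, groundspeed=109.7 kt
Leg 4: heading=244.1°, groundspeed=51.3 kt
Leg 5: heading=106.8°, groundspeed=107.8 kt

Leg 1: desired track 147.8°; wind correction +24.3° → command heading 172.1°, groundspeed 72.1 kt
Leg 2: desired track 195.4°; wind correction +13.5° → command heading 208.9°, groundspeed 53.1 kt
Leg 3: desired track 11.9°; wind correction -14.7° → command heading 357.2°, groundspeed 109.7 kt
Leg 4: desired track 254.0°; wind correction -9.9° → command heading 244.1°, groundspeed 51.3 kt
Leg 5: desired track 90.9°; wind correction +15.9° → command heading 106.8°, groundspeed 107.8 kt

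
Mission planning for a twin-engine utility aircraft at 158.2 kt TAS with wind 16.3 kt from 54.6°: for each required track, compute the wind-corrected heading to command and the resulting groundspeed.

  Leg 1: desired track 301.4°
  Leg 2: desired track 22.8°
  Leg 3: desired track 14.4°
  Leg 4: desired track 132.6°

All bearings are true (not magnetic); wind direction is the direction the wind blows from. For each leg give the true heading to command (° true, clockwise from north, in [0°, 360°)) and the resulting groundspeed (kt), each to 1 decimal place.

Leg 1: desired track 301.4°; wind correction +5.4° → command heading 306.8°, groundspeed 163.9 kt
Leg 2: desired track 22.8°; wind correction +3.1° → command heading 25.9°, groundspeed 144.1 kt
Leg 3: desired track 14.4°; wind correction +3.8° → command heading 18.2°, groundspeed 145.4 kt
Leg 4: desired track 132.6°; wind correction -5.8° → command heading 126.8°, groundspeed 154.0 kt

Leg 1: heading=306.8°, groundspeed=163.9 kt
Leg 2: heading=25.9°, groundspeed=144.1 kt
Leg 3: heading=18.2°, groundspeed=145.4 kt
Leg 4: heading=126.8°, groundspeed=154.0 kt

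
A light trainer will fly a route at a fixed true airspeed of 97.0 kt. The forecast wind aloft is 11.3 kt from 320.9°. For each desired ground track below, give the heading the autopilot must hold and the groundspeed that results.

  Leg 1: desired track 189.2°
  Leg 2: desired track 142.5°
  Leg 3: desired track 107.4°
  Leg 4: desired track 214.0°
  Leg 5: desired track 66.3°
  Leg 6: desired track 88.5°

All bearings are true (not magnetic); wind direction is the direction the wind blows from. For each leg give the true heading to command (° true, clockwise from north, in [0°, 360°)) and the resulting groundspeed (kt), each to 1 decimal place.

Leg 1: heading=194.2°, groundspeed=104.1 kt
Leg 2: heading=142.7°, groundspeed=108.3 kt
Leg 3: heading=103.7°, groundspeed=106.2 kt
Leg 4: heading=220.4°, groundspeed=99.7 kt
Leg 5: heading=59.9°, groundspeed=99.4 kt
Leg 6: heading=83.2°, groundspeed=103.5 kt

Leg 1: desired track 189.2°; wind correction +5.0° → command heading 194.2°, groundspeed 104.1 kt
Leg 2: desired track 142.5°; wind correction +0.2° → command heading 142.7°, groundspeed 108.3 kt
Leg 3: desired track 107.4°; wind correction -3.7° → command heading 103.7°, groundspeed 106.2 kt
Leg 4: desired track 214.0°; wind correction +6.4° → command heading 220.4°, groundspeed 99.7 kt
Leg 5: desired track 66.3°; wind correction -6.4° → command heading 59.9°, groundspeed 99.4 kt
Leg 6: desired track 88.5°; wind correction -5.3° → command heading 83.2°, groundspeed 103.5 kt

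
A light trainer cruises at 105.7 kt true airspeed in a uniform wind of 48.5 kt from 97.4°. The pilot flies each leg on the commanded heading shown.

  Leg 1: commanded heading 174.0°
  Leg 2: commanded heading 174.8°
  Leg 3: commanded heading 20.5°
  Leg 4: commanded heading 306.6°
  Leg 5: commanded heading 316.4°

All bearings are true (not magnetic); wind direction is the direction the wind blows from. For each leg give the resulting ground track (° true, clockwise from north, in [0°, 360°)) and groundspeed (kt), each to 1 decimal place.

Leg 1: track=200.5°, groundspeed=105.6 kt
Leg 2: track=201.3°, groundspeed=106.2 kt
Leg 3: track=354.0°, groundspeed=105.8 kt
Leg 4: track=297.5°, groundspeed=149.9 kt
Leg 5: track=304.4°, groundspeed=146.6 kt

Leg 1: heading 174.0°; drift +26.5° → track 200.5°, groundspeed 105.6 kt
Leg 2: heading 174.8°; drift +26.5° → track 201.3°, groundspeed 106.2 kt
Leg 3: heading 20.5°; drift -26.5° → track 354.0°, groundspeed 105.8 kt
Leg 4: heading 306.6°; drift -9.1° → track 297.5°, groundspeed 149.9 kt
Leg 5: heading 316.4°; drift -12.0° → track 304.4°, groundspeed 146.6 kt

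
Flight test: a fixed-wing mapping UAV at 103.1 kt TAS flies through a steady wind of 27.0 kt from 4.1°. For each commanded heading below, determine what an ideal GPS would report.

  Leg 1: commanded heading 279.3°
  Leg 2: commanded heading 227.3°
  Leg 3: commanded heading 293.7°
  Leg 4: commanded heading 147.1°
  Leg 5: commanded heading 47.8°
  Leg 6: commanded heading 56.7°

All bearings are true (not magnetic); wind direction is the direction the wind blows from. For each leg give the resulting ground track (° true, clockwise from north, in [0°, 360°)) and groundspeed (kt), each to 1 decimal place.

Leg 1: track=264.3°, groundspeed=104.2 kt
Leg 2: track=218.7°, groundspeed=124.2 kt
Leg 3: track=278.6°, groundspeed=97.4 kt
Leg 4: track=154.5°, groundspeed=125.7 kt
Leg 5: track=60.4°, groundspeed=85.6 kt
Leg 6: track=70.6°, groundspeed=89.3 kt

Leg 1: heading 279.3°; drift -15.0° → track 264.3°, groundspeed 104.2 kt
Leg 2: heading 227.3°; drift -8.6° → track 218.7°, groundspeed 124.2 kt
Leg 3: heading 293.7°; drift -15.1° → track 278.6°, groundspeed 97.4 kt
Leg 4: heading 147.1°; drift +7.4° → track 154.5°, groundspeed 125.7 kt
Leg 5: heading 47.8°; drift +12.6° → track 60.4°, groundspeed 85.6 kt
Leg 6: heading 56.7°; drift +13.9° → track 70.6°, groundspeed 89.3 kt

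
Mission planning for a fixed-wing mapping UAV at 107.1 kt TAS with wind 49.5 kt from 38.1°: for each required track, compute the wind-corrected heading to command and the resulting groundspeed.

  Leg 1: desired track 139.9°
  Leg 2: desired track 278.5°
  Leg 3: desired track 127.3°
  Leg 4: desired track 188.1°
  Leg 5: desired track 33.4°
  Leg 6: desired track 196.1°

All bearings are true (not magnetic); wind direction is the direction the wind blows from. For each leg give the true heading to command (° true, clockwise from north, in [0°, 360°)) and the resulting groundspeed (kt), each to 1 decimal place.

Leg 1: heading=113.0°, groundspeed=105.6 kt
Leg 2: heading=302.2°, groundspeed=122.5 kt
Leg 3: heading=99.8°, groundspeed=94.3 kt
Leg 4: heading=174.7°, groundspeed=147.1 kt
Leg 5: heading=35.6°, groundspeed=57.7 kt
Leg 6: heading=186.1°, groundspeed=151.4 kt

Leg 1: desired track 139.9°; wind correction -26.9° → command heading 113.0°, groundspeed 105.6 kt
Leg 2: desired track 278.5°; wind correction +23.7° → command heading 302.2°, groundspeed 122.5 kt
Leg 3: desired track 127.3°; wind correction -27.5° → command heading 99.8°, groundspeed 94.3 kt
Leg 4: desired track 188.1°; wind correction -13.4° → command heading 174.7°, groundspeed 147.1 kt
Leg 5: desired track 33.4°; wind correction +2.2° → command heading 35.6°, groundspeed 57.7 kt
Leg 6: desired track 196.1°; wind correction -10.0° → command heading 186.1°, groundspeed 151.4 kt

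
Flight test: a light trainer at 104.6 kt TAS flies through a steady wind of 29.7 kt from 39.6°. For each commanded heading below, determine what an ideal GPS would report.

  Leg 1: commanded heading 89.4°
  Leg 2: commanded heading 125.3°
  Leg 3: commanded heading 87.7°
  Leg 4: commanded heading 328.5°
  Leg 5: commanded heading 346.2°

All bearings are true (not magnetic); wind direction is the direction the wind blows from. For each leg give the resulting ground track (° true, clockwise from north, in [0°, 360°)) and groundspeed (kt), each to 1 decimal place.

Leg 1: track=104.3°, groundspeed=88.4 kt
Leg 2: track=141.4°, groundspeed=106.6 kt
Leg 3: track=102.3°, groundspeed=87.6 kt
Leg 4: track=312.0°, groundspeed=99.0 kt
Leg 5: track=330.9°, groundspeed=90.1 kt

Leg 1: heading 89.4°; drift +14.9° → track 104.3°, groundspeed 88.4 kt
Leg 2: heading 125.3°; drift +16.1° → track 141.4°, groundspeed 106.6 kt
Leg 3: heading 87.7°; drift +14.6° → track 102.3°, groundspeed 87.6 kt
Leg 4: heading 328.5°; drift -16.5° → track 312.0°, groundspeed 99.0 kt
Leg 5: heading 346.2°; drift -15.3° → track 330.9°, groundspeed 90.1 kt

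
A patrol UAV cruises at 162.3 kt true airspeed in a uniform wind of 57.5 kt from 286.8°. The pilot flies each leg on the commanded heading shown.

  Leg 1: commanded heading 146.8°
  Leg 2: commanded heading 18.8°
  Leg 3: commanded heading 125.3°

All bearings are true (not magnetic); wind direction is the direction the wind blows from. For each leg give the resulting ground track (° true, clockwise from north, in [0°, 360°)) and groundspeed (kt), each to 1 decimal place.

Leg 1: track=136.6°, groundspeed=209.6 kt
Leg 2: track=38.1°, groundspeed=174.1 kt
Leg 3: track=120.5°, groundspeed=217.6 kt

Leg 1: heading 146.8°; drift -10.2° → track 136.6°, groundspeed 209.6 kt
Leg 2: heading 18.8°; drift +19.3° → track 38.1°, groundspeed 174.1 kt
Leg 3: heading 125.3°; drift -4.8° → track 120.5°, groundspeed 217.6 kt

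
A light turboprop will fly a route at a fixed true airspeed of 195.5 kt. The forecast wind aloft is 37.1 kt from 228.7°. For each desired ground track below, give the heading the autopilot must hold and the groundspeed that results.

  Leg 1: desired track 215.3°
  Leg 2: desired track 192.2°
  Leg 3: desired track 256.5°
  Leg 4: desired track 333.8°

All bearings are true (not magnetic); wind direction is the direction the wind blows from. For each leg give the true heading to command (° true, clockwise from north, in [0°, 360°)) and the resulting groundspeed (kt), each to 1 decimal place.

Leg 1: heading=217.8°, groundspeed=159.2 kt
Leg 2: heading=198.7°, groundspeed=164.4 kt
Leg 3: heading=251.4°, groundspeed=161.9 kt
Leg 4: heading=323.2°, groundspeed=201.9 kt

Leg 1: desired track 215.3°; wind correction +2.5° → command heading 217.8°, groundspeed 159.2 kt
Leg 2: desired track 192.2°; wind correction +6.5° → command heading 198.7°, groundspeed 164.4 kt
Leg 3: desired track 256.5°; wind correction -5.1° → command heading 251.4°, groundspeed 161.9 kt
Leg 4: desired track 333.8°; wind correction -10.6° → command heading 323.2°, groundspeed 201.9 kt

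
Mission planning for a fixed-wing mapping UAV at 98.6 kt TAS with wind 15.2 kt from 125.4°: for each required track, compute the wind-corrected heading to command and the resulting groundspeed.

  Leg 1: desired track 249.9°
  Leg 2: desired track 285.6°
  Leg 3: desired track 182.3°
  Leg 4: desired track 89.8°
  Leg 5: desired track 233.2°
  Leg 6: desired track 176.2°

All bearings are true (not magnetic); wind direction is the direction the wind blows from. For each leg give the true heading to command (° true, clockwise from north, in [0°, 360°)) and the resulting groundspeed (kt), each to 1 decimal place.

Leg 1: desired track 249.9°; wind correction -7.3° → command heading 242.6°, groundspeed 106.4 kt
Leg 2: desired track 285.6°; wind correction -3.0° → command heading 282.6°, groundspeed 112.8 kt
Leg 3: desired track 182.3°; wind correction -7.4° → command heading 174.9°, groundspeed 89.5 kt
Leg 4: desired track 89.8°; wind correction +5.1° → command heading 94.9°, groundspeed 85.8 kt
Leg 5: desired track 233.2°; wind correction -8.4° → command heading 224.8°, groundspeed 102.2 kt
Leg 6: desired track 176.2°; wind correction -6.9° → command heading 169.3°, groundspeed 88.3 kt

Leg 1: heading=242.6°, groundspeed=106.4 kt
Leg 2: heading=282.6°, groundspeed=112.8 kt
Leg 3: heading=174.9°, groundspeed=89.5 kt
Leg 4: heading=94.9°, groundspeed=85.8 kt
Leg 5: heading=224.8°, groundspeed=102.2 kt
Leg 6: heading=169.3°, groundspeed=88.3 kt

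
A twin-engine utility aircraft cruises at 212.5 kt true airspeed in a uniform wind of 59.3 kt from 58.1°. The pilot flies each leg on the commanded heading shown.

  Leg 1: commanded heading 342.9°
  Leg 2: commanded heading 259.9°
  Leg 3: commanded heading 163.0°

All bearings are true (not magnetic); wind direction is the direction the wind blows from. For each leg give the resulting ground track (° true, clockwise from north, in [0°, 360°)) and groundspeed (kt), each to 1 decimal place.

Leg 1: heading 342.9°; drift -16.2° → track 326.7°, groundspeed 205.5 kt
Leg 2: heading 259.9°; drift -4.7° → track 255.2°, groundspeed 268.5 kt
Leg 3: heading 163.0°; drift +14.1° → track 177.1°, groundspeed 234.8 kt

Leg 1: track=326.7°, groundspeed=205.5 kt
Leg 2: track=255.2°, groundspeed=268.5 kt
Leg 3: track=177.1°, groundspeed=234.8 kt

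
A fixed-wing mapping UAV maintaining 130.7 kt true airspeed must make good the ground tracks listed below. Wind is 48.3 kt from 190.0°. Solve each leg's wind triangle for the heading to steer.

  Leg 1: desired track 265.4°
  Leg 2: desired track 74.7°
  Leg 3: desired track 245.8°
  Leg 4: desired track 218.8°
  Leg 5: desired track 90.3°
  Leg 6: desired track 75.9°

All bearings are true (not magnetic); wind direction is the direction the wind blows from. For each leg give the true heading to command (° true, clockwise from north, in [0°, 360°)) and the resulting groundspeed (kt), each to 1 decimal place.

Leg 1: desired track 265.4°; wind correction -21.0° → command heading 244.4°, groundspeed 109.9 kt
Leg 2: desired track 74.7°; wind correction +19.5° → command heading 94.2°, groundspeed 143.8 kt
Leg 3: desired track 245.8°; wind correction -17.8° → command heading 228.0°, groundspeed 97.3 kt
Leg 4: desired track 218.8°; wind correction -10.3° → command heading 208.5°, groundspeed 86.3 kt
Leg 5: desired track 90.3°; wind correction +21.4° → command heading 111.7°, groundspeed 129.9 kt
Leg 6: desired track 75.9°; wind correction +19.7° → command heading 95.6°, groundspeed 142.8 kt

Leg 1: heading=244.4°, groundspeed=109.9 kt
Leg 2: heading=94.2°, groundspeed=143.8 kt
Leg 3: heading=228.0°, groundspeed=97.3 kt
Leg 4: heading=208.5°, groundspeed=86.3 kt
Leg 5: heading=111.7°, groundspeed=129.9 kt
Leg 6: heading=95.6°, groundspeed=142.8 kt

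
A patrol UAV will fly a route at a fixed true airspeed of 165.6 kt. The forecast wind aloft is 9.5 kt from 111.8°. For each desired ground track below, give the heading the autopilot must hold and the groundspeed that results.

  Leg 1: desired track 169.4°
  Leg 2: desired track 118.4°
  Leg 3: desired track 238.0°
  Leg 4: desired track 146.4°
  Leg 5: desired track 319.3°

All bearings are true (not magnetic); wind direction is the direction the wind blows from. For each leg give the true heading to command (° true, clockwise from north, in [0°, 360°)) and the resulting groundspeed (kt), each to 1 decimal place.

Leg 1: heading=166.6°, groundspeed=160.3 kt
Leg 2: heading=118.0°, groundspeed=156.2 kt
Leg 3: heading=235.3°, groundspeed=171.0 kt
Leg 4: heading=144.5°, groundspeed=157.7 kt
Leg 5: heading=320.8°, groundspeed=174.0 kt

Leg 1: desired track 169.4°; wind correction -2.8° → command heading 166.6°, groundspeed 160.3 kt
Leg 2: desired track 118.4°; wind correction -0.4° → command heading 118.0°, groundspeed 156.2 kt
Leg 3: desired track 238.0°; wind correction -2.7° → command heading 235.3°, groundspeed 171.0 kt
Leg 4: desired track 146.4°; wind correction -1.9° → command heading 144.5°, groundspeed 157.7 kt
Leg 5: desired track 319.3°; wind correction +1.5° → command heading 320.8°, groundspeed 174.0 kt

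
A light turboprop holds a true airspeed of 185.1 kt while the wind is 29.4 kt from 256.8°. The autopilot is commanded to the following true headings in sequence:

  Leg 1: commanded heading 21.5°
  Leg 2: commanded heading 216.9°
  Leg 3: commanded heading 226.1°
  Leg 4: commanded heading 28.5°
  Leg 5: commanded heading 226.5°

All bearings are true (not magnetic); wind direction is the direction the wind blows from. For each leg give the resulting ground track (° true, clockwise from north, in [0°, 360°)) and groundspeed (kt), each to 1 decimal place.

Leg 1: heading 21.5°; drift +6.8° → track 28.3°, groundspeed 203.3 kt
Leg 2: heading 216.9°; drift -6.6° → track 210.3°, groundspeed 163.6 kt
Leg 3: heading 226.1°; drift -5.4° → track 220.7°, groundspeed 160.5 kt
Leg 4: heading 28.5°; drift +6.1° → track 34.6°, groundspeed 205.8 kt
Leg 5: heading 226.5°; drift -5.3° → track 221.2°, groundspeed 160.4 kt

Leg 1: track=28.3°, groundspeed=203.3 kt
Leg 2: track=210.3°, groundspeed=163.6 kt
Leg 3: track=220.7°, groundspeed=160.5 kt
Leg 4: track=34.6°, groundspeed=205.8 kt
Leg 5: track=221.2°, groundspeed=160.4 kt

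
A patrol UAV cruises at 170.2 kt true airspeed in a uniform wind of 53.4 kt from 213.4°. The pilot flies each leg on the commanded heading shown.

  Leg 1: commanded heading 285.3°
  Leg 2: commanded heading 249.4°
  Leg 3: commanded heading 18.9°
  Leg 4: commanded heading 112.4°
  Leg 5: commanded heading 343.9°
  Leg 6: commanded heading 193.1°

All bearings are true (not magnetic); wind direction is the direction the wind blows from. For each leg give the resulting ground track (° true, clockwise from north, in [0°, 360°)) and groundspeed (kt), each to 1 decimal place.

Leg 1: track=303.6°, groundspeed=161.8 kt
Leg 2: track=263.3°, groundspeed=130.8 kt
Leg 3: track=22.3°, groundspeed=222.3 kt
Leg 4: track=96.2°, groundspeed=187.9 kt
Leg 5: track=355.1°, groundspeed=208.9 kt
Leg 6: track=184.3°, groundspeed=121.5 kt

Leg 1: heading 285.3°; drift +18.3° → track 303.6°, groundspeed 161.8 kt
Leg 2: heading 249.4°; drift +13.9° → track 263.3°, groundspeed 130.8 kt
Leg 3: heading 18.9°; drift +3.4° → track 22.3°, groundspeed 222.3 kt
Leg 4: heading 112.4°; drift -16.2° → track 96.2°, groundspeed 187.9 kt
Leg 5: heading 343.9°; drift +11.2° → track 355.1°, groundspeed 208.9 kt
Leg 6: heading 193.1°; drift -8.8° → track 184.3°, groundspeed 121.5 kt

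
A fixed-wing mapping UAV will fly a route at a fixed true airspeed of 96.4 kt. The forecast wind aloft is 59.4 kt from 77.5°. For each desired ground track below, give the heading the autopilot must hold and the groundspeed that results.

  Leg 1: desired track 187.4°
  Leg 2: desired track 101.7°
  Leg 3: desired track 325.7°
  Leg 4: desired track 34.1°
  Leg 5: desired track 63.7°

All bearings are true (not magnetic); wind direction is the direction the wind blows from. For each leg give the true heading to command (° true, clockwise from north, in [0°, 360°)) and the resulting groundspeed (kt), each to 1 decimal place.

Leg 1: desired track 187.4°; wind correction -35.4° → command heading 152.0°, groundspeed 98.8 kt
Leg 2: desired track 101.7°; wind correction -14.6° → command heading 87.1°, groundspeed 39.1 kt
Leg 3: desired track 325.7°; wind correction +34.9° → command heading 0.6°, groundspeed 101.1 kt
Leg 4: desired track 34.1°; wind correction +25.0° → command heading 59.1°, groundspeed 44.2 kt
Leg 5: desired track 63.7°; wind correction +8.5° → command heading 72.2°, groundspeed 37.7 kt

Leg 1: heading=152.0°, groundspeed=98.8 kt
Leg 2: heading=87.1°, groundspeed=39.1 kt
Leg 3: heading=0.6°, groundspeed=101.1 kt
Leg 4: heading=59.1°, groundspeed=44.2 kt
Leg 5: heading=72.2°, groundspeed=37.7 kt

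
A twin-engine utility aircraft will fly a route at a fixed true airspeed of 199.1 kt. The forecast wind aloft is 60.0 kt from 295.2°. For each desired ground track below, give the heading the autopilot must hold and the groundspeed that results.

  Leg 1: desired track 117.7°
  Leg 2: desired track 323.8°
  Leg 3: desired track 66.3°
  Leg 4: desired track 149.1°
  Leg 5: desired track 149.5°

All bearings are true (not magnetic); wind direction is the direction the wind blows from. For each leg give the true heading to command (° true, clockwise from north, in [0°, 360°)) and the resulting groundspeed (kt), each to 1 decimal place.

Leg 1: heading=118.5°, groundspeed=259.0 kt
Leg 2: heading=315.5°, groundspeed=144.3 kt
Leg 3: heading=53.2°, groundspeed=233.3 kt
Leg 4: heading=158.8°, groundspeed=246.1 kt
Leg 5: heading=159.3°, groundspeed=245.8 kt

Leg 1: desired track 117.7°; wind correction +0.8° → command heading 118.5°, groundspeed 259.0 kt
Leg 2: desired track 323.8°; wind correction -8.3° → command heading 315.5°, groundspeed 144.3 kt
Leg 3: desired track 66.3°; wind correction -13.1° → command heading 53.2°, groundspeed 233.3 kt
Leg 4: desired track 149.1°; wind correction +9.7° → command heading 158.8°, groundspeed 246.1 kt
Leg 5: desired track 149.5°; wind correction +9.8° → command heading 159.3°, groundspeed 245.8 kt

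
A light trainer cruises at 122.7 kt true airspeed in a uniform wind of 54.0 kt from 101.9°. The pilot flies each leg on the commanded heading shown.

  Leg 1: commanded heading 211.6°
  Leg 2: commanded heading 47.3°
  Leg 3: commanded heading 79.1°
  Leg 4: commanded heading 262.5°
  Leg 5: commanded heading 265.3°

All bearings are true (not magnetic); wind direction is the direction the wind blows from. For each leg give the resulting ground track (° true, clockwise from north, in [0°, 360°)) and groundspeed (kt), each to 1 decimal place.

Leg 1: track=231.4°, groundspeed=149.8 kt
Leg 2: track=21.6°, groundspeed=101.5 kt
Leg 3: track=63.1°, groundspeed=75.9 kt
Leg 4: track=268.4°, groundspeed=174.6 kt
Leg 5: track=270.4°, groundspeed=175.1 kt

Leg 1: heading 211.6°; drift +19.8° → track 231.4°, groundspeed 149.8 kt
Leg 2: heading 47.3°; drift -25.7° → track 21.6°, groundspeed 101.5 kt
Leg 3: heading 79.1°; drift -16.0° → track 63.1°, groundspeed 75.9 kt
Leg 4: heading 262.5°; drift +5.9° → track 268.4°, groundspeed 174.6 kt
Leg 5: heading 265.3°; drift +5.1° → track 270.4°, groundspeed 175.1 kt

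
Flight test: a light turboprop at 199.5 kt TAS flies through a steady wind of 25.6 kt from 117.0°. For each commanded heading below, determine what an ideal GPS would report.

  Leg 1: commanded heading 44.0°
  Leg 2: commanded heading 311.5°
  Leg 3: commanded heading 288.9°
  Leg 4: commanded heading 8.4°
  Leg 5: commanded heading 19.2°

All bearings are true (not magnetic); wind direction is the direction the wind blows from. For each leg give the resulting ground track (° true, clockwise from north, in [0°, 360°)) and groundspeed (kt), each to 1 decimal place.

Leg 1: heading 44.0°; drift -7.3° → track 36.7°, groundspeed 193.6 kt
Leg 2: heading 311.5°; drift -1.6° → track 309.9°, groundspeed 224.4 kt
Leg 3: heading 288.9°; drift +0.9° → track 289.8°, groundspeed 224.9 kt
Leg 4: heading 8.4°; drift -6.7° → track 1.7°, groundspeed 209.1 kt
Leg 5: heading 19.2°; drift -7.1° → track 12.1°, groundspeed 204.6 kt

Leg 1: track=36.7°, groundspeed=193.6 kt
Leg 2: track=309.9°, groundspeed=224.4 kt
Leg 3: track=289.8°, groundspeed=224.9 kt
Leg 4: track=1.7°, groundspeed=209.1 kt
Leg 5: track=12.1°, groundspeed=204.6 kt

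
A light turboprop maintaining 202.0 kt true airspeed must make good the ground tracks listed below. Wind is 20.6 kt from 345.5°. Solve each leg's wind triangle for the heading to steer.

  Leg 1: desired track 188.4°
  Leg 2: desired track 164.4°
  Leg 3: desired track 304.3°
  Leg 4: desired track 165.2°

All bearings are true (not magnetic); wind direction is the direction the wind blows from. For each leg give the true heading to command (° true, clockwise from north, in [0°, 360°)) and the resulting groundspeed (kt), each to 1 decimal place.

Leg 1: desired track 188.4°; wind correction +2.3° → command heading 190.7°, groundspeed 220.8 kt
Leg 2: desired track 164.4°; wind correction -0.1° → command heading 164.3°, groundspeed 222.6 kt
Leg 3: desired track 304.3°; wind correction +3.9° → command heading 308.2°, groundspeed 186.0 kt
Leg 4: desired track 165.2°; wind correction +0.0° → command heading 165.2°, groundspeed 222.6 kt

Leg 1: heading=190.7°, groundspeed=220.8 kt
Leg 2: heading=164.3°, groundspeed=222.6 kt
Leg 3: heading=308.2°, groundspeed=186.0 kt
Leg 4: heading=165.2°, groundspeed=222.6 kt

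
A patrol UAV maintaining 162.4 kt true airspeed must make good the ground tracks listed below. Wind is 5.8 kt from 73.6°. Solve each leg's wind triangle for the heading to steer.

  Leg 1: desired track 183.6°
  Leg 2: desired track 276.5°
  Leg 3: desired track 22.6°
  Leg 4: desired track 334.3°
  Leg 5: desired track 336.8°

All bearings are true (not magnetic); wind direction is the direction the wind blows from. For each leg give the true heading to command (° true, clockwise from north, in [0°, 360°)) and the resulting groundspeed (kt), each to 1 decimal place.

Leg 1: desired track 183.6°; wind correction -1.9° → command heading 181.7°, groundspeed 164.3 kt
Leg 2: desired track 276.5°; wind correction +0.8° → command heading 277.3°, groundspeed 167.7 kt
Leg 3: desired track 22.6°; wind correction +1.6° → command heading 24.2°, groundspeed 158.7 kt
Leg 4: desired track 334.3°; wind correction +2.0° → command heading 336.3°, groundspeed 163.2 kt
Leg 5: desired track 336.8°; wind correction +2.0° → command heading 338.8°, groundspeed 163.0 kt

Leg 1: heading=181.7°, groundspeed=164.3 kt
Leg 2: heading=277.3°, groundspeed=167.7 kt
Leg 3: heading=24.2°, groundspeed=158.7 kt
Leg 4: heading=336.3°, groundspeed=163.2 kt
Leg 5: heading=338.8°, groundspeed=163.0 kt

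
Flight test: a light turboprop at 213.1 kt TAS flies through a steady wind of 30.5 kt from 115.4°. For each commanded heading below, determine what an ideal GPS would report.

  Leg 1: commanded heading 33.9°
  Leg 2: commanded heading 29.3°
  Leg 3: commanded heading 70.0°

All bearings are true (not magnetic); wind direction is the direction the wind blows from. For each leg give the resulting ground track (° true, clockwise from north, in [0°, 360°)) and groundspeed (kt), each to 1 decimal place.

Leg 1: heading 33.9°; drift -8.2° → track 25.7°, groundspeed 210.8 kt
Leg 2: heading 29.3°; drift -8.2° → track 21.1°, groundspeed 213.2 kt
Leg 3: heading 70.0°; drift -6.5° → track 63.5°, groundspeed 192.9 kt

Leg 1: track=25.7°, groundspeed=210.8 kt
Leg 2: track=21.1°, groundspeed=213.2 kt
Leg 3: track=63.5°, groundspeed=192.9 kt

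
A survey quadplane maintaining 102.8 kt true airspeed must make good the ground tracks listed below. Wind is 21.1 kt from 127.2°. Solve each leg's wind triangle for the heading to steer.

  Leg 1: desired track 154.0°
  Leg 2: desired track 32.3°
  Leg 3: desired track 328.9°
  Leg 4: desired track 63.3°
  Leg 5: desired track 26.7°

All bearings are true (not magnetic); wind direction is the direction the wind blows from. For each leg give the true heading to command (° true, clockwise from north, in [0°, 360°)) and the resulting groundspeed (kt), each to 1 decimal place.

Leg 1: desired track 154.0°; wind correction -5.3° → command heading 148.7°, groundspeed 83.5 kt
Leg 2: desired track 32.3°; wind correction +11.8° → command heading 44.1°, groundspeed 102.4 kt
Leg 3: desired track 328.9°; wind correction +4.4° → command heading 333.3°, groundspeed 122.1 kt
Leg 4: desired track 63.3°; wind correction +10.6° → command heading 73.9°, groundspeed 91.8 kt
Leg 5: desired track 26.7°; wind correction +11.6° → command heading 38.3°, groundspeed 104.5 kt

Leg 1: heading=148.7°, groundspeed=83.5 kt
Leg 2: heading=44.1°, groundspeed=102.4 kt
Leg 3: heading=333.3°, groundspeed=122.1 kt
Leg 4: heading=73.9°, groundspeed=91.8 kt
Leg 5: heading=38.3°, groundspeed=104.5 kt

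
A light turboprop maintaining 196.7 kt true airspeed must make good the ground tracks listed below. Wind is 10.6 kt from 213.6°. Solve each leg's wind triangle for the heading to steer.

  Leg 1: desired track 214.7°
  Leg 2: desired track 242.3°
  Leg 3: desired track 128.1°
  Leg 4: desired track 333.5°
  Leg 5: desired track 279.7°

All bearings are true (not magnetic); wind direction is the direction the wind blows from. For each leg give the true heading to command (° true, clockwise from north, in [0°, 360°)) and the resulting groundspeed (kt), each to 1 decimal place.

Leg 1: desired track 214.7°; wind correction -0.1° → command heading 214.6°, groundspeed 186.1 kt
Leg 2: desired track 242.3°; wind correction -1.5° → command heading 240.8°, groundspeed 187.3 kt
Leg 3: desired track 128.1°; wind correction +3.1° → command heading 131.2°, groundspeed 195.6 kt
Leg 4: desired track 333.5°; wind correction -2.7° → command heading 330.8°, groundspeed 201.8 kt
Leg 5: desired track 279.7°; wind correction -2.8° → command heading 276.9°, groundspeed 192.2 kt

Leg 1: heading=214.6°, groundspeed=186.1 kt
Leg 2: heading=240.8°, groundspeed=187.3 kt
Leg 3: heading=131.2°, groundspeed=195.6 kt
Leg 4: heading=330.8°, groundspeed=201.8 kt
Leg 5: heading=276.9°, groundspeed=192.2 kt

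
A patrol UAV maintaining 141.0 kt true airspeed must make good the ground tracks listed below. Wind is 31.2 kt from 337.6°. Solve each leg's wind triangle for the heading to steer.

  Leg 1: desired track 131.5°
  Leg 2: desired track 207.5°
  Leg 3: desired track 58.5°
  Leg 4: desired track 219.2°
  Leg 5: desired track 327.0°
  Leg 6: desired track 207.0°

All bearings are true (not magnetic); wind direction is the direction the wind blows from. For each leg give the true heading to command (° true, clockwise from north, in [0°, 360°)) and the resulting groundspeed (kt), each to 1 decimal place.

Leg 1: heading=125.9°, groundspeed=168.3 kt
Leg 2: heading=217.2°, groundspeed=159.1 kt
Leg 3: heading=45.9°, groundspeed=132.7 kt
Leg 4: heading=230.4°, groundspeed=153.1 kt
Leg 5: heading=329.3°, groundspeed=110.2 kt
Leg 6: heading=216.7°, groundspeed=159.3 kt

Leg 1: desired track 131.5°; wind correction -5.6° → command heading 125.9°, groundspeed 168.3 kt
Leg 2: desired track 207.5°; wind correction +9.7° → command heading 217.2°, groundspeed 159.1 kt
Leg 3: desired track 58.5°; wind correction -12.6° → command heading 45.9°, groundspeed 132.7 kt
Leg 4: desired track 219.2°; wind correction +11.2° → command heading 230.4°, groundspeed 153.1 kt
Leg 5: desired track 327.0°; wind correction +2.3° → command heading 329.3°, groundspeed 110.2 kt
Leg 6: desired track 207.0°; wind correction +9.7° → command heading 216.7°, groundspeed 159.3 kt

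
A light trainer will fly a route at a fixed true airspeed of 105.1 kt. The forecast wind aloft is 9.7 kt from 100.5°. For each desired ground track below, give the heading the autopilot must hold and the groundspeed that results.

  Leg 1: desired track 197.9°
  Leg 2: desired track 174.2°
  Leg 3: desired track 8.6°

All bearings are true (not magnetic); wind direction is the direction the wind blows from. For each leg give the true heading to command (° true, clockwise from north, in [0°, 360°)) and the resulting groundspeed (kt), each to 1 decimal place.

Leg 1: heading=192.6°, groundspeed=105.9 kt
Leg 2: heading=169.1°, groundspeed=102.0 kt
Leg 3: heading=13.9°, groundspeed=105.0 kt

Leg 1: desired track 197.9°; wind correction -5.3° → command heading 192.6°, groundspeed 105.9 kt
Leg 2: desired track 174.2°; wind correction -5.1° → command heading 169.1°, groundspeed 102.0 kt
Leg 3: desired track 8.6°; wind correction +5.3° → command heading 13.9°, groundspeed 105.0 kt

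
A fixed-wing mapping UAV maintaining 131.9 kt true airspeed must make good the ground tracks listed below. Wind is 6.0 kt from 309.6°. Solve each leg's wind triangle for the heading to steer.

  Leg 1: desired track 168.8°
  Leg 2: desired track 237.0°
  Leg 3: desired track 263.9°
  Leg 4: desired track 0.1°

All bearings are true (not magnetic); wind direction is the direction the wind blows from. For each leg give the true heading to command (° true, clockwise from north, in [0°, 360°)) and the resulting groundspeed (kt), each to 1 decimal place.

Leg 1: heading=170.4°, groundspeed=136.5 kt
Leg 2: heading=239.5°, groundspeed=130.0 kt
Leg 3: heading=265.8°, groundspeed=127.6 kt
Leg 4: heading=358.1°, groundspeed=128.0 kt

Leg 1: desired track 168.8°; wind correction +1.6° → command heading 170.4°, groundspeed 136.5 kt
Leg 2: desired track 237.0°; wind correction +2.5° → command heading 239.5°, groundspeed 130.0 kt
Leg 3: desired track 263.9°; wind correction +1.9° → command heading 265.8°, groundspeed 127.6 kt
Leg 4: desired track 0.1°; wind correction -2.0° → command heading 358.1°, groundspeed 128.0 kt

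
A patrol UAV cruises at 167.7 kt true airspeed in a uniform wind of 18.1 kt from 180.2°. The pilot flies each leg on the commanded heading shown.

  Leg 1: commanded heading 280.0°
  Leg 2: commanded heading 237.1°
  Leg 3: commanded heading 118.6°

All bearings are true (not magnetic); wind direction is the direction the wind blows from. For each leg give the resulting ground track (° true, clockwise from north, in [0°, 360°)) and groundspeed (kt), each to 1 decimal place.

Leg 1: heading 280.0°; drift +6.0° → track 286.0°, groundspeed 171.7 kt
Leg 2: heading 237.1°; drift +5.5° → track 242.6°, groundspeed 158.5 kt
Leg 3: heading 118.6°; drift -5.7° → track 112.9°, groundspeed 159.9 kt

Leg 1: track=286.0°, groundspeed=171.7 kt
Leg 2: track=242.6°, groundspeed=158.5 kt
Leg 3: track=112.9°, groundspeed=159.9 kt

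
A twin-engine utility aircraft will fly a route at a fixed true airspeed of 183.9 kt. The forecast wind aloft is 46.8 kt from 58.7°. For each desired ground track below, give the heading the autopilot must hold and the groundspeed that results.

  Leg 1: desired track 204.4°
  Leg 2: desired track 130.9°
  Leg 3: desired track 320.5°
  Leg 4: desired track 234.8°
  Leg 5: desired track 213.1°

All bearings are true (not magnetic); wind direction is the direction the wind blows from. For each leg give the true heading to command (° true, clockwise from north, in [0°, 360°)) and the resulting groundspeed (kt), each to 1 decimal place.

Leg 1: heading=196.2°, groundspeed=220.7 kt
Leg 2: heading=116.9°, groundspeed=164.1 kt
Leg 3: heading=335.1°, groundspeed=184.6 kt
Leg 4: heading=233.8°, groundspeed=230.6 kt
Leg 5: heading=206.8°, groundspeed=225.0 kt

Leg 1: desired track 204.4°; wind correction -8.2° → command heading 196.2°, groundspeed 220.7 kt
Leg 2: desired track 130.9°; wind correction -14.0° → command heading 116.9°, groundspeed 164.1 kt
Leg 3: desired track 320.5°; wind correction +14.6° → command heading 335.1°, groundspeed 184.6 kt
Leg 4: desired track 234.8°; wind correction -1.0° → command heading 233.8°, groundspeed 230.6 kt
Leg 5: desired track 213.1°; wind correction -6.3° → command heading 206.8°, groundspeed 225.0 kt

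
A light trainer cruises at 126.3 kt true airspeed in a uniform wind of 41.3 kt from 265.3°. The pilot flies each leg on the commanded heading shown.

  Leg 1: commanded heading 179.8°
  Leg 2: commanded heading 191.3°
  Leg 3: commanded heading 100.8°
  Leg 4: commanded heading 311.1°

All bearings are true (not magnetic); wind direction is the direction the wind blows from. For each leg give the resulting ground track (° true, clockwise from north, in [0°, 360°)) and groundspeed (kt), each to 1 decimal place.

Leg 1: track=161.3°, groundspeed=129.8 kt
Leg 2: track=172.2°, groundspeed=121.6 kt
Leg 3: track=97.0°, groundspeed=166.5 kt
Leg 4: track=328.0°, groundspeed=101.9 kt

Leg 1: heading 179.8°; drift -18.5° → track 161.3°, groundspeed 129.8 kt
Leg 2: heading 191.3°; drift -19.1° → track 172.2°, groundspeed 121.6 kt
Leg 3: heading 100.8°; drift -3.8° → track 97.0°, groundspeed 166.5 kt
Leg 4: heading 311.1°; drift +16.9° → track 328.0°, groundspeed 101.9 kt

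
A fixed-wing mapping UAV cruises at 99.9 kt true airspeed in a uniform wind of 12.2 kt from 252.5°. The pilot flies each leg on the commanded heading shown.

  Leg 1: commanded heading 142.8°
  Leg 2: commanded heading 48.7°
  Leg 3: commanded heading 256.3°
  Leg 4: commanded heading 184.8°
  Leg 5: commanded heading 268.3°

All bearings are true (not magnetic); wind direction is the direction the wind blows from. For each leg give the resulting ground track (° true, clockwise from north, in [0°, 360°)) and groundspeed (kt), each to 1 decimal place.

Leg 1: track=136.5°, groundspeed=104.6 kt
Leg 2: track=51.2°, groundspeed=111.2 kt
Leg 3: track=256.8°, groundspeed=87.7 kt
Leg 4: track=178.0°, groundspeed=95.9 kt
Leg 5: track=270.5°, groundspeed=88.2 kt

Leg 1: heading 142.8°; drift -6.3° → track 136.5°, groundspeed 104.6 kt
Leg 2: heading 48.7°; drift +2.5° → track 51.2°, groundspeed 111.2 kt
Leg 3: heading 256.3°; drift +0.5° → track 256.8°, groundspeed 87.7 kt
Leg 4: heading 184.8°; drift -6.8° → track 178.0°, groundspeed 95.9 kt
Leg 5: heading 268.3°; drift +2.2° → track 270.5°, groundspeed 88.2 kt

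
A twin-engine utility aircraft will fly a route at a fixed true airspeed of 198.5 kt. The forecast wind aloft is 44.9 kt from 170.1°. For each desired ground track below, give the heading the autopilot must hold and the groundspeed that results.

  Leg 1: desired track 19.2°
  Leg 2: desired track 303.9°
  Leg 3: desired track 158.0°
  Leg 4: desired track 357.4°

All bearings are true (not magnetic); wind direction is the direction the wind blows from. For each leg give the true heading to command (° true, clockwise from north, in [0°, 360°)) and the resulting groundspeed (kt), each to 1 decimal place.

Leg 1: desired track 19.2°; wind correction +6.3° → command heading 25.5°, groundspeed 236.5 kt
Leg 2: desired track 303.9°; wind correction -9.4° → command heading 294.5°, groundspeed 226.9 kt
Leg 3: desired track 158.0°; wind correction +2.7° → command heading 160.7°, groundspeed 154.4 kt
Leg 4: desired track 357.4°; wind correction +1.6° → command heading 359.0°, groundspeed 243.0 kt

Leg 1: heading=25.5°, groundspeed=236.5 kt
Leg 2: heading=294.5°, groundspeed=226.9 kt
Leg 3: heading=160.7°, groundspeed=154.4 kt
Leg 4: heading=359.0°, groundspeed=243.0 kt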